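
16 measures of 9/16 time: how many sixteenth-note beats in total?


Working:
Time signature 9/16: the bottom number 16 means the sixteenth note gets one count
The top number 9 means 9 sixteenth-note beats per measure
Total = 9 × 16 measures
= 144 sixteenth-note beats


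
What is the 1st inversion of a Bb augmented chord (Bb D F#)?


Step by step:
Root position: Bb D F#
1st inversion: move root up an octave
Bass note: D
Notes (bottom to top) = D F# Bb


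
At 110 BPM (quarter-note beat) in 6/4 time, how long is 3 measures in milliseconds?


Let's work it out.
Quarter-note beat duration = 60000 / 110 ms
Beats per measure (6/4) = 6
One measure = 6 × 60000 / 110 = 360000 / 110 ms
3 measures = 3 × 360000 / 110 = 1080000 / 110
= 9818.2 ms


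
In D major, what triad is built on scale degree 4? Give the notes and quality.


Solution.
D major scale: D E F# G A B C#
Diatonic triad on degree 4 stacks scale notes 4, 6, 1: G B D
G→B = 4 semitones; G→D = 7 semitones → major triad
= G B D (major)


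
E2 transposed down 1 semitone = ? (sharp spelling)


E2: chromatic position 4 in octave 2 → absolute = 2×12 + 4 = 28
Transpose down 1: 28 - 1 = 27
27 = 2×12 + 3 → D# in octave 2
Result = D#2


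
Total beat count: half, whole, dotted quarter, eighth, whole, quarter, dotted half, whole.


Let's work it out.
Beat values:
  half = 2 beats
  whole = 4 beats
  dotted quarter = 1.5 beats
  eighth = 0.5 beats
  whole = 4 beats
  quarter = 1 beat
  dotted half = 3 beats
  whole = 4 beats
Sum = 2 + 4 + 1.5 + 0.5 + 4 + 1 + 3 + 4
= 20 beats


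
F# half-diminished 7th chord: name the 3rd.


Let's work it out.
Half-diminished 7th chord = root + minor 3rd + diminished 5th + minor 7th
Seventh chords stack in thirds, so the letter names are F-A-C-E
Root: F#
Minor 3rd above F#: A
Diminished 5th above F#: C
Minor 7th above F#: E
The 3rd = A


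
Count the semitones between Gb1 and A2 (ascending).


Absolute semitone position = octave×12 + chromatic position
Gb1: 1×12 + 6 = 18
A2: 2×12 + 9 = 33
Difference = 33 - 18 = 15
= 15 semitones


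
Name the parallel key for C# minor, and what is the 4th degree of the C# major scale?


Reasoning:
Parallel keys share the same tonic but differ in mode
C# minor → parallel is C# major
C# major scale: C# D# E# F# G# A# B#
= C# major; 4th degree = F#


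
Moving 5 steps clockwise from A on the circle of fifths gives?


Each clockwise step on the circle of fifths moves up a perfect 5th
From A: A → E → B → F#/Gb → Db → Ab
= Ab


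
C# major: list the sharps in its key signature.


Working:
Sharp major keys follow the circle of fifths: C(0), G(1), D(2), A(3), E(4), B(5), F#(6), C#(7)
C# major has 7 sharps
Order of sharps: F# C# G# D# A# E# B# → first 7: F#, C#, G#, D#, A#, E#, B#
= F#, C#, G#, D#, A#, E#, B#


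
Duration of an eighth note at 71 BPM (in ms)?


Reasoning:
One quarter-note beat = 60000 / BPM = 60000 / 71 ms
Eighth note = 1/2 × quarter note
Duration = 1/2 × 60000 / 71 = 30000 / 71
= 422.5 ms


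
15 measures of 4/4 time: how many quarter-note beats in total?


Time signature 4/4: the bottom number 4 means the quarter note gets one count
The top number 4 means 4 quarter-note beats per measure
Total = 4 × 15 measures
= 60 quarter-note beats


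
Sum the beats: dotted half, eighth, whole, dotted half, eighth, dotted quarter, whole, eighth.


Reasoning:
Beat values:
  dotted half = 3 beats
  eighth = 0.5 beats
  whole = 4 beats
  dotted half = 3 beats
  eighth = 0.5 beats
  dotted quarter = 1.5 beats
  whole = 4 beats
  eighth = 0.5 beats
Sum = 3 + 0.5 + 4 + 3 + 0.5 + 1.5 + 4 + 0.5
= 17 beats


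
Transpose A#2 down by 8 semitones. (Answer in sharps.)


Solution.
A#2: chromatic position 10 in octave 2 → absolute = 2×12 + 10 = 34
Transpose down 8: 34 - 8 = 26
26 = 2×12 + 2 → D in octave 2
Result = D2


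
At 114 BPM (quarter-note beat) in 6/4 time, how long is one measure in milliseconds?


Solution.
Quarter-note beat duration = 60000 / 114 ms
Beats per measure (6/4) = 6
One measure = 6 × 60000 / 114 = 360000 / 114 ms
= 3157.9 ms


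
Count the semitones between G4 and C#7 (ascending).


Absolute semitone position = octave×12 + chromatic position
G4: 4×12 + 7 = 55
C#7: 7×12 + 1 = 85
Difference = 85 - 55 = 30
= 30 semitones


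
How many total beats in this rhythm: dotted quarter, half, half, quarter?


Solution.
Beat values:
  dotted quarter = 1.5 beats
  half = 2 beats
  half = 2 beats
  quarter = 1 beat
Sum = 1.5 + 2 + 2 + 1
= 6.5 beats


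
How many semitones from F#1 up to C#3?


Solution.
Absolute semitone position = octave×12 + chromatic position
F#1: 1×12 + 6 = 18
C#3: 3×12 + 1 = 37
Difference = 37 - 18 = 19
= 19 semitones


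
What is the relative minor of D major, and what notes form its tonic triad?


Solution.
The relative minor shares the major's key signature and starts on its 6th degree
6th degree = a major 6th above the tonic; a major 6th above D is B
→ relative minor of D major is B minor
Tonic triad of B minor = root + minor 3rd + perfect 5th = B D F#
= B minor; triad = B D F#


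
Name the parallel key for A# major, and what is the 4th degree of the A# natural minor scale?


Step by step:
Parallel keys share the same tonic but differ in mode
A# major → parallel is A# minor
A# natural minor scale: A# B# C# D# E# F# G#
= A# minor; 4th degree = D#


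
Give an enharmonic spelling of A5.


Step by step:
Enharmonic notes sound the same pitch but are spelled with different letter names
A and Bbb name the same pitch class
= Bbb5


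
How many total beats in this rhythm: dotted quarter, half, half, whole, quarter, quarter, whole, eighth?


Solution.
Beat values:
  dotted quarter = 1.5 beats
  half = 2 beats
  half = 2 beats
  whole = 4 beats
  quarter = 1 beat
  quarter = 1 beat
  whole = 4 beats
  eighth = 0.5 beats
Sum = 1.5 + 2 + 2 + 4 + 1 + 1 + 4 + 0.5
= 16 beats


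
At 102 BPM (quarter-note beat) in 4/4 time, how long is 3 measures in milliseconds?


Solution.
Quarter-note beat duration = 60000 / 102 ms
Beats per measure (4/4) = 4
One measure = 4 × 60000 / 102 = 240000 / 102 ms
3 measures = 3 × 240000 / 102 = 720000 / 102
= 7058.8 ms


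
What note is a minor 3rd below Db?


Solution.
A 3rd spans 3 letter names, so from D we land on B
A minor 3rd = 3 semitones below Db
Spell B at that pitch: Bb
= Bb


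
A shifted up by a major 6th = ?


Let's work it out.
major 6th: 6 letter names, 9 semitones
Letter: A + 5 → F
Pitch: A + 9 semitones, spelled as an F → F#
= F#


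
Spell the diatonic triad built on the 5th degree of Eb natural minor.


Step by step:
Eb natural minor scale: Eb F Gb Ab Bb Cb Db
Diatonic triad on degree 5 stacks scale notes 5, 7, 2: Bb Db F
Bb→Db = 3 semitones; Bb→F = 7 semitones → minor triad
= Bb Db F (minor)


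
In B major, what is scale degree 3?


Major scale pattern: W-W-H-W-W-W-H (2-2-1-2-2-2-1 semitones)
Starting from B:
  B + 2 semitones → C#
  C# + 2 semitones → D#
  D# + 1 semitone → E
  E + 2 semitones → F#
  F# + 2 semitones → G#
  G# + 2 semitones → A#
  A# + 1 semitone → B
Scale: B C# D# E F# G# A#
Degree 3 = D#


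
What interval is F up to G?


Let's work it out.
Letter names: F → G spans 2 letter names → a 2nd
Semitones: F → G = 2 half-steps
A 2nd of 2 semitones is a major 2nd
= major 2nd


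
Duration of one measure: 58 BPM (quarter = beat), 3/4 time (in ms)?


Reasoning:
Quarter-note beat duration = 60000 / 58 ms
Beats per measure (3/4) = 3
One measure = 3 × 60000 / 58 = 180000 / 58 ms
= 3103.4 ms


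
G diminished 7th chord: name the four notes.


Step by step:
Diminished 7th chord = root + minor 3rd + diminished 5th + diminished 7th
Seventh chords stack in thirds, so the letter names are G-B-D-F
Root: G
Minor 3rd above G: Bb
Diminished 5th above G: Db
Diminished 7th above G: Fb
Chord = G Bb Db Fb


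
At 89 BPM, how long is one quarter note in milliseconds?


Working:
One quarter-note beat = 60000 / BPM = 60000 / 89 ms
Duration = 60000 / 89
= 674.2 ms


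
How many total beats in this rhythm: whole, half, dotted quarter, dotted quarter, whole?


Beat values:
  whole = 4 beats
  half = 2 beats
  dotted quarter = 1.5 beats
  dotted quarter = 1.5 beats
  whole = 4 beats
Sum = 4 + 2 + 1.5 + 1.5 + 4
= 13 beats


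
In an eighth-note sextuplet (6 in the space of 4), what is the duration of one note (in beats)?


Reasoning:
Sextuplet: 6 notes occupy the space of 4 eighth notes
Space = 4 × 1/2 = 2 beats
Each sextuplet note = 2 / 6 = 1/3 beats
= 1/3 beats


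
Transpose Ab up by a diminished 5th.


Solution.
diminished 5th: 5 letter names, 6 semitones
Letter: A + 4 → E
Pitch: Ab + 6 semitones, spelled as an E → Ebb
= Ebb


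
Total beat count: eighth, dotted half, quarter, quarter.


Step by step:
Beat values:
  eighth = 0.5 beats
  dotted half = 3 beats
  quarter = 1 beat
  quarter = 1 beat
Sum = 0.5 + 3 + 1 + 1
= 5.5 beats


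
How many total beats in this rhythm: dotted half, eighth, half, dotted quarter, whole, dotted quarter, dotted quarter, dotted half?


Solution.
Beat values:
  dotted half = 3 beats
  eighth = 0.5 beats
  half = 2 beats
  dotted quarter = 1.5 beats
  whole = 4 beats
  dotted quarter = 1.5 beats
  dotted quarter = 1.5 beats
  dotted half = 3 beats
Sum = 3 + 0.5 + 2 + 1.5 + 4 + 1.5 + 1.5 + 3
= 17 beats


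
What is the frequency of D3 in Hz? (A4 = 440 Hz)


f = 440 × 2^(n/12) where n = semitones from A4
D3: -19 semitones from A4
f = 440 × 2^(-19/12)
f = 146.83 Hz


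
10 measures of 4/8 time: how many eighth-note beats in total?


Reasoning:
Time signature 4/8: the bottom number 8 means the eighth note gets one count
The top number 4 means 4 eighth-note beats per measure
Total = 4 × 10 measures
= 40 eighth-note beats


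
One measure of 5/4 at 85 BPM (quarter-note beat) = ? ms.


Reasoning:
Quarter-note beat duration = 60000 / 85 ms
Beats per measure (5/4) = 5
One measure = 5 × 60000 / 85 = 300000 / 85 ms
= 3529.4 ms


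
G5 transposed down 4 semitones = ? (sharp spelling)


Let's work it out.
G5: chromatic position 7 in octave 5 → absolute = 5×12 + 7 = 67
Transpose down 4: 67 - 4 = 63
63 = 5×12 + 3 → D# in octave 5
Result = D#5


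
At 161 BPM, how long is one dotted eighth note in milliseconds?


Step by step:
One quarter-note beat = 60000 / BPM = 60000 / 161 ms
Dotted eighth note = 3/4 × quarter note
Duration = 3/4 × 60000 / 161 = 45000 / 161
= 279.5 ms


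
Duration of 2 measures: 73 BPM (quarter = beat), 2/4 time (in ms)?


Let's work it out.
Quarter-note beat duration = 60000 / 73 ms
Beats per measure (2/4) = 2
One measure = 2 × 60000 / 73 = 120000 / 73 ms
2 measures = 2 × 120000 / 73 = 240000 / 73
= 3287.7 ms


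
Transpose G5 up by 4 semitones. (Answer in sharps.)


Let's work it out.
G5: chromatic position 7 in octave 5 → absolute = 5×12 + 7 = 67
Transpose up 4: 67 + 4 = 71
71 = 5×12 + 11 → B in octave 5
Result = B5


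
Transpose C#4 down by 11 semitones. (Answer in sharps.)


C#4: chromatic position 1 in octave 4 → absolute = 4×12 + 1 = 49
Transpose down 11: 49 - 11 = 38
38 = 3×12 + 2 → D in octave 3
Result = D3


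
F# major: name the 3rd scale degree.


Solution.
Major scale pattern: W-W-H-W-W-W-H (2-2-1-2-2-2-1 semitones)
Starting from F#:
  F# + 2 semitones → G#
  G# + 2 semitones → A#
  A# + 1 semitone → B
  B + 2 semitones → C#
  C# + 2 semitones → D#
  D# + 2 semitones → E#
  E# + 1 semitone → F#
Scale: F# G# A# B C# D# E#
Degree 3 = A#


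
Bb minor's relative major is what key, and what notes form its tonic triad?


The relative major shares the key signature and is a minor 3rd above the minor tonic
A minor 3rd above Bb is Db
→ relative major of Bb minor is Db major
Tonic triad of Db major = root + major 3rd + perfect 5th = Db F Ab
= Db major; triad = Db F Ab


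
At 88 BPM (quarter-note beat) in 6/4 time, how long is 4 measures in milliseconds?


Solution.
Quarter-note beat duration = 60000 / 88 ms
Beats per measure (6/4) = 6
One measure = 6 × 60000 / 88 = 360000 / 88 ms
4 measures = 4 × 360000 / 88 = 1440000 / 88
= 16363.6 ms


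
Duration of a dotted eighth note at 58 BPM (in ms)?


Step by step:
One quarter-note beat = 60000 / BPM = 60000 / 58 ms
Dotted eighth note = 3/4 × quarter note
Duration = 3/4 × 60000 / 58 = 45000 / 58
= 775.9 ms


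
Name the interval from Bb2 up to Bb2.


Letter names: B → B spans 1 letter name → a unison
Semitones: Bb2 → Bb2 = 0 half-steps
A unison of 0 semitones is a perfect unison
= perfect unison


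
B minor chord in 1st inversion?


Working:
Root position: B D F#
1st inversion: move root up an octave
Bass note: D
Notes (bottom to top) = D F# B


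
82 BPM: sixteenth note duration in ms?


Reasoning:
One quarter-note beat = 60000 / BPM = 60000 / 82 ms
Sixteenth note = 1/4 × quarter note
Duration = 1/4 × 60000 / 82 = 15000 / 82
= 182.9 ms


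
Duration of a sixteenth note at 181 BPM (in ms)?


One quarter-note beat = 60000 / BPM = 60000 / 181 ms
Sixteenth note = 1/4 × quarter note
Duration = 1/4 × 60000 / 181 = 15000 / 181
= 82.9 ms


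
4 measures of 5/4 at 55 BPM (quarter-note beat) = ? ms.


Step by step:
Quarter-note beat duration = 60000 / 55 ms
Beats per measure (5/4) = 5
One measure = 5 × 60000 / 55 = 300000 / 55 ms
4 measures = 4 × 300000 / 55 = 1200000 / 55
= 21818.2 ms


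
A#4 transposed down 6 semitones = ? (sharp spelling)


Step by step:
A#4: chromatic position 10 in octave 4 → absolute = 4×12 + 10 = 58
Transpose down 6: 58 - 6 = 52
52 = 4×12 + 4 → E in octave 4
Result = E4


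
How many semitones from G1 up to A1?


Working:
Absolute semitone position = octave×12 + chromatic position
G1: 1×12 + 7 = 19
A1: 1×12 + 9 = 21
Difference = 21 - 19 = 2
= 2 semitones


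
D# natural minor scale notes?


Let's work it out.
Natural minor scale pattern: W-H-W-W-H-W-W (2-1-2-2-1-2-2 semitones)
Starting from D#:
  D# + 2 semitones → E#
  E# + 1 semitone → F#
  F# + 2 semitones → G#
  G# + 2 semitones → A#
  A# + 1 semitone → B
  B + 2 semitones → C#
  C# + 2 semitones → D#
Scale = D# E# F# G# A# B C#


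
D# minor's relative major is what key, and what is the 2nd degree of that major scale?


The relative major shares the key signature and is a minor 3rd above the minor tonic
A minor 3rd above D# is F#
→ relative major of D# minor is F# major
F# major scale: F# G# A# B C# D# E#
= F# major; 2nd degree = G#


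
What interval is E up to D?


Reasoning:
Letter names: E → D spans 7 letter names → a 7th
Semitones: E → D = 10 half-steps
A 7th of 10 semitones is a minor 7th
= minor 7th


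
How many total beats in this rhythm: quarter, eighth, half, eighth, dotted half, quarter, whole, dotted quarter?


Step by step:
Beat values:
  quarter = 1 beat
  eighth = 0.5 beats
  half = 2 beats
  eighth = 0.5 beats
  dotted half = 3 beats
  quarter = 1 beat
  whole = 4 beats
  dotted quarter = 1.5 beats
Sum = 1 + 0.5 + 2 + 0.5 + 3 + 1 + 4 + 1.5
= 13.5 beats


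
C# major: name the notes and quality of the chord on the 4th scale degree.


Step by step:
C# major scale: C# D# E# F# G# A# B#
Diatonic triad on degree 4 stacks scale notes 4, 6, 1: F# A# C#
F#→A# = 4 semitones; F#→C# = 7 semitones → major triad
= F# A# C# (major)


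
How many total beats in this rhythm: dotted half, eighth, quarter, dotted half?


Working:
Beat values:
  dotted half = 3 beats
  eighth = 0.5 beats
  quarter = 1 beat
  dotted half = 3 beats
Sum = 3 + 0.5 + 1 + 3
= 7.5 beats


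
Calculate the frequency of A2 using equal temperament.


Solution.
f = 440 × 2^(n/12) where n = semitones from A4
A2: -24 semitones from A4
f = 440 × 2^(-24/12)
f = 110.00 Hz


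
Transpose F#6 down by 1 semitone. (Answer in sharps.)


Let's work it out.
F#6: chromatic position 6 in octave 6 → absolute = 6×12 + 6 = 78
Transpose down 1: 78 - 1 = 77
77 = 6×12 + 5 → F in octave 6
Result = F6


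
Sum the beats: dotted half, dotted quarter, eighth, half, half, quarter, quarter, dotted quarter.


Step by step:
Beat values:
  dotted half = 3 beats
  dotted quarter = 1.5 beats
  eighth = 0.5 beats
  half = 2 beats
  half = 2 beats
  quarter = 1 beat
  quarter = 1 beat
  dotted quarter = 1.5 beats
Sum = 3 + 1.5 + 0.5 + 2 + 2 + 1 + 1 + 1.5
= 12.5 beats


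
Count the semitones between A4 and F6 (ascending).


Let's work it out.
Absolute semitone position = octave×12 + chromatic position
A4: 4×12 + 9 = 57
F6: 6×12 + 5 = 77
Difference = 77 - 57 = 20
= 20 semitones


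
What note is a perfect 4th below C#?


Step by step:
A 4th spans 4 letter names, so from C we land on G
A perfect 4th = 5 semitones below C#
Spell G at that pitch: G#
= G#


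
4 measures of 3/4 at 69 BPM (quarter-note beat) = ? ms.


Quarter-note beat duration = 60000 / 69 ms
Beats per measure (3/4) = 3
One measure = 3 × 60000 / 69 = 180000 / 69 ms
4 measures = 4 × 180000 / 69 = 720000 / 69
= 10434.8 ms


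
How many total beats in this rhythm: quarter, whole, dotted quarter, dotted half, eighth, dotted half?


Let's work it out.
Beat values:
  quarter = 1 beat
  whole = 4 beats
  dotted quarter = 1.5 beats
  dotted half = 3 beats
  eighth = 0.5 beats
  dotted half = 3 beats
Sum = 1 + 4 + 1.5 + 3 + 0.5 + 3
= 13 beats


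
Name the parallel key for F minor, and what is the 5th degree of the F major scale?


Let's work it out.
Parallel keys share the same tonic but differ in mode
F minor → parallel is F major
F major scale: F G A Bb C D E
= F major; 5th degree = C


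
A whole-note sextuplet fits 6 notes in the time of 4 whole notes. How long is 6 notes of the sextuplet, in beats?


Sextuplet: 6 notes occupy the space of 4 whole notes
Space = 4 × 4 = 16 beats
Each sextuplet note = 16 / 6 = 8/3 beats
6 notes = 6 × 8/3 = 16
= 16 beats


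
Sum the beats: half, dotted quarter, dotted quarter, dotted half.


Step by step:
Beat values:
  half = 2 beats
  dotted quarter = 1.5 beats
  dotted quarter = 1.5 beats
  dotted half = 3 beats
Sum = 2 + 1.5 + 1.5 + 3
= 8 beats


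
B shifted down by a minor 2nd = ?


Step by step:
minor 2nd: 2 letter names, 1 semitones
Letter: B - 1 → A
Pitch: B - 1 semitones, spelled as an A → A#
= A#


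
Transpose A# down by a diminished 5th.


diminished 5th: 5 letter names, 6 semitones
Letter: A - 4 → D
Pitch: A# - 6 semitones, spelled as a D → D##
= D##


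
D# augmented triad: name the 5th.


Solution.
Augmented triad = root + major 3rd (4 semitones) + augmented 5th (8 semitones)
A triad on D# stacks thirds, so the chord tones use letter names D-F-A
Root: D#
Major 3rd above D#: F##
Augmented 5th above D#: A##
The 5th = A##


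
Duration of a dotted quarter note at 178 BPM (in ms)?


Working:
One quarter-note beat = 60000 / BPM = 60000 / 178 ms
Dotted quarter note = 3/2 × quarter note
Duration = 3/2 × 60000 / 178 = 90000 / 178
= 505.6 ms


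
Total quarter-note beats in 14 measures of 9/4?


Time signature 9/4: the bottom number 4 means the quarter note gets one count
The top number 9 means 9 quarter-note beats per measure
Total = 9 × 14 measures
= 126 quarter-note beats


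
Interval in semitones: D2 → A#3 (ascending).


Reasoning:
Absolute semitone position = octave×12 + chromatic position
D2: 2×12 + 2 = 26
A#3: 3×12 + 10 = 46
Difference = 46 - 26 = 20
= 20 semitones


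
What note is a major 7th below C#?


A 7th spans 7 letter names, so from C we land on D
A major 7th = 11 semitones below C#
Spell D at that pitch: D
= D


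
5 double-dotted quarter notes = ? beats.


Base quarter note = 1 beat
Dot 1 adds half the previous value: +1/2
Dot 2 adds half the previous value: +1/4
One double-dotted quarter = 1 + 1/2 + 1/4 = 7/4
5 of them = 5 × 7/4 = 35/4
= 35/4 beats


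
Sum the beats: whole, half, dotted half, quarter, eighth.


Step by step:
Beat values:
  whole = 4 beats
  half = 2 beats
  dotted half = 3 beats
  quarter = 1 beat
  eighth = 0.5 beats
Sum = 4 + 2 + 3 + 1 + 0.5
= 10.5 beats


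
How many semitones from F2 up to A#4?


Solution.
Absolute semitone position = octave×12 + chromatic position
F2: 2×12 + 5 = 29
A#4: 4×12 + 10 = 58
Difference = 58 - 29 = 29
= 29 semitones


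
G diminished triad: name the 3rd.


Step by step:
Diminished triad = root + minor 3rd (3 semitones) + diminished 5th (6 semitones)
A triad on G stacks thirds, so the chord tones use letter names G-B-D
Root: G
Minor 3rd above G: Bb
Diminished 5th above G: Db
The 3rd = Bb


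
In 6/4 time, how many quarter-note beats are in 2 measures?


Working:
Time signature 6/4: the bottom number 4 means the quarter note gets one count
The top number 6 means 6 quarter-note beats per measure
Total = 6 × 2 measures
= 12 quarter-note beats


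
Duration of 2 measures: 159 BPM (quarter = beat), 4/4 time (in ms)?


Working:
Quarter-note beat duration = 60000 / 159 ms
Beats per measure (4/4) = 4
One measure = 4 × 60000 / 159 = 240000 / 159 ms
2 measures = 2 × 240000 / 159 = 480000 / 159
= 3018.9 ms


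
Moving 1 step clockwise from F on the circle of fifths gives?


Working:
Each clockwise step on the circle of fifths moves up a perfect 5th
From F: F → C
= C


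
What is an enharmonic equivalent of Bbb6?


Step by step:
Enharmonic notes sound the same pitch but are spelled with different letter names
Bbb and A name the same pitch class
= A6


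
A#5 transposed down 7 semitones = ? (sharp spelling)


Reasoning:
A#5: chromatic position 10 in octave 5 → absolute = 5×12 + 10 = 70
Transpose down 7: 70 - 7 = 63
63 = 5×12 + 3 → D# in octave 5
Result = D#5


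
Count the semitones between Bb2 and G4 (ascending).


Reasoning:
Absolute semitone position = octave×12 + chromatic position
Bb2: 2×12 + 10 = 34
G4: 4×12 + 7 = 55
Difference = 55 - 34 = 21
= 21 semitones


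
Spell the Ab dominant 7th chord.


Dominant 7th chord = root + major 3rd + perfect 5th + minor 7th
Seventh chords stack in thirds, so the letter names are A-C-E-G
Root: Ab
Major 3rd above Ab: C
Perfect 5th above Ab: Eb
Minor 7th above Ab: Gb
Chord = Ab C Eb Gb


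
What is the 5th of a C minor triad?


Let's work it out.
Minor triad = root + minor 3rd (3 semitones) + perfect 5th (7 semitones)
A triad on C stacks thirds, so the chord tones use letter names C-E-G
Root: C
Minor 3rd above C: Eb
Perfect 5th above C: G
The 5th = G


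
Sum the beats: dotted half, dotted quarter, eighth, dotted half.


Beat values:
  dotted half = 3 beats
  dotted quarter = 1.5 beats
  eighth = 0.5 beats
  dotted half = 3 beats
Sum = 3 + 1.5 + 0.5 + 3
= 8 beats


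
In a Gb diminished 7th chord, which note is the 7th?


Let's work it out.
Diminished 7th chord = root + minor 3rd + diminished 5th + diminished 7th
Seventh chords stack in thirds, so the letter names are G-B-D-F
Root: Gb
Minor 3rd above Gb: Bbb
Diminished 5th above Gb: Dbb
Diminished 7th above Gb: Fbb
The 7th = Fbb


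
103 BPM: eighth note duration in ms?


Reasoning:
One quarter-note beat = 60000 / BPM = 60000 / 103 ms
Eighth note = 1/2 × quarter note
Duration = 1/2 × 60000 / 103 = 30000 / 103
= 291.3 ms


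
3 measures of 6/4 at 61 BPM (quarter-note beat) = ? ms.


Step by step:
Quarter-note beat duration = 60000 / 61 ms
Beats per measure (6/4) = 6
One measure = 6 × 60000 / 61 = 360000 / 61 ms
3 measures = 3 × 360000 / 61 = 1080000 / 61
= 17704.9 ms


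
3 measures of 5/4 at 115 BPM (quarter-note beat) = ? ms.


Step by step:
Quarter-note beat duration = 60000 / 115 ms
Beats per measure (5/4) = 5
One measure = 5 × 60000 / 115 = 300000 / 115 ms
3 measures = 3 × 300000 / 115 = 900000 / 115
= 7826.1 ms


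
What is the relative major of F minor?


The relative major shares the key signature and is a minor 3rd above the minor tonic
A minor 3rd above F is Ab
→ relative major of F minor is Ab major
= Ab major


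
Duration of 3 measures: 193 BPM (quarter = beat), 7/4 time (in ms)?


Working:
Quarter-note beat duration = 60000 / 193 ms
Beats per measure (7/4) = 7
One measure = 7 × 60000 / 193 = 420000 / 193 ms
3 measures = 3 × 420000 / 193 = 1260000 / 193
= 6528.5 ms


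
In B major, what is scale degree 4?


Solution.
Major scale pattern: W-W-H-W-W-W-H (2-2-1-2-2-2-1 semitones)
Starting from B:
  B + 2 semitones → C#
  C# + 2 semitones → D#
  D# + 1 semitone → E
  E + 2 semitones → F#
  F# + 2 semitones → G#
  G# + 2 semitones → A#
  A# + 1 semitone → B
Scale: B C# D# E F# G# A#
Degree 4 = E


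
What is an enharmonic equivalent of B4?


Enharmonic notes sound the same pitch but are spelled with different letter names
B and Cb name the same pitch class
Octave numbers change at C, so B4 = Cb5
= Cb5


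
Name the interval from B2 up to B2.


Step by step:
Letter names: B → B spans 1 letter name → a unison
Semitones: B2 → B2 = 0 half-steps
A unison of 0 semitones is a perfect unison
= perfect unison


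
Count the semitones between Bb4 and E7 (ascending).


Reasoning:
Absolute semitone position = octave×12 + chromatic position
Bb4: 4×12 + 10 = 58
E7: 7×12 + 4 = 88
Difference = 88 - 58 = 30
= 30 semitones


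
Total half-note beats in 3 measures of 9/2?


Working:
Time signature 9/2: the bottom number 2 means the half note gets one count
The top number 9 means 9 half-note beats per measure
Total = 9 × 3 measures
= 27 half-note beats


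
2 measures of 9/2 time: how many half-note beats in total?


Let's work it out.
Time signature 9/2: the bottom number 2 means the half note gets one count
The top number 9 means 9 half-note beats per measure
Total = 9 × 2 measures
= 18 half-note beats


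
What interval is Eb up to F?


Letter names: E → F spans 2 letter names → a 2nd
Semitones: Eb → F = 2 half-steps
A 2nd of 2 semitones is a major 2nd
= major 2nd


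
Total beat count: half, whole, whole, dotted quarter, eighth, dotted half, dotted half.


Reasoning:
Beat values:
  half = 2 beats
  whole = 4 beats
  whole = 4 beats
  dotted quarter = 1.5 beats
  eighth = 0.5 beats
  dotted half = 3 beats
  dotted half = 3 beats
Sum = 2 + 4 + 4 + 1.5 + 0.5 + 3 + 3
= 18 beats


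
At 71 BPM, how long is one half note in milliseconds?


One quarter-note beat = 60000 / BPM = 60000 / 71 ms
Half note = 2 × quarter note
Duration = 2 × 60000 / 71 = 120000 / 71
= 1690.1 ms


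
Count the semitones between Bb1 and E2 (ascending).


Absolute semitone position = octave×12 + chromatic position
Bb1: 1×12 + 10 = 22
E2: 2×12 + 4 = 28
Difference = 28 - 22 = 6
= 6 semitones


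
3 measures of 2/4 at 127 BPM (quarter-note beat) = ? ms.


Quarter-note beat duration = 60000 / 127 ms
Beats per measure (2/4) = 2
One measure = 2 × 60000 / 127 = 120000 / 127 ms
3 measures = 3 × 120000 / 127 = 360000 / 127
= 2834.6 ms


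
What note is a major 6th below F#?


A 6th spans 6 letter names, so from F we land on A
A major 6th = 9 semitones below F#
Spell A at that pitch: A
= A


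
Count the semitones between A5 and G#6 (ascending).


Step by step:
Absolute semitone position = octave×12 + chromatic position
A5: 5×12 + 9 = 69
G#6: 6×12 + 8 = 80
Difference = 80 - 69 = 11
= 11 semitones


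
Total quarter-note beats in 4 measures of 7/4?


Time signature 7/4: the bottom number 4 means the quarter note gets one count
The top number 7 means 7 quarter-note beats per measure
Total = 7 × 4 measures
= 28 quarter-note beats


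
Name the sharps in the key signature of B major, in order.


Step by step:
Sharp major keys follow the circle of fifths: C(0), G(1), D(2), A(3), E(4), B(5), F#(6), C#(7)
B major has 5 sharps
Order of sharps: F# C# G# D# A# E# B# → first 5: F#, C#, G#, D#, A#
= F#, C#, G#, D#, A#


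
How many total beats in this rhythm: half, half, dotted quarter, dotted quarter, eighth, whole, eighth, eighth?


Step by step:
Beat values:
  half = 2 beats
  half = 2 beats
  dotted quarter = 1.5 beats
  dotted quarter = 1.5 beats
  eighth = 0.5 beats
  whole = 4 beats
  eighth = 0.5 beats
  eighth = 0.5 beats
Sum = 2 + 2 + 1.5 + 1.5 + 0.5 + 4 + 0.5 + 0.5
= 12.5 beats


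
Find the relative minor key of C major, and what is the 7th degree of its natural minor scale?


The relative minor shares the major's key signature and starts on its 6th degree
6th degree = a major 6th above the tonic; a major 6th above C is A
→ relative minor of C major is A minor
A natural minor scale: A B C D E F G
= A minor; 7th degree = G


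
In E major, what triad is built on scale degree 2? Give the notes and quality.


Let's work it out.
E major scale: E F# G# A B C# D#
Diatonic triad on degree 2 stacks scale notes 2, 4, 6: F# A C#
F#→A = 3 semitones; F#→C# = 7 semitones → minor triad
= F# A C# (minor)


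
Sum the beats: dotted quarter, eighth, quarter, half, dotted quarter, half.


Solution.
Beat values:
  dotted quarter = 1.5 beats
  eighth = 0.5 beats
  quarter = 1 beat
  half = 2 beats
  dotted quarter = 1.5 beats
  half = 2 beats
Sum = 1.5 + 0.5 + 1 + 2 + 1.5 + 2
= 8.5 beats


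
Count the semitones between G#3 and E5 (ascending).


Working:
Absolute semitone position = octave×12 + chromatic position
G#3: 3×12 + 8 = 44
E5: 5×12 + 4 = 64
Difference = 64 - 44 = 20
= 20 semitones


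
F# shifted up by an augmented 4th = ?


Working:
augmented 4th: 4 letter names, 6 semitones
Letter: F + 3 → B
Pitch: F# + 6 semitones, spelled as a B → B#
= B#


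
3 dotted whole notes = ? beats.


Base whole note = 4 beats
Dot 1 adds half the previous value: +2
One dotted whole = 4 + 2 = 6
3 of them = 3 × 6 = 18
= 18 beats


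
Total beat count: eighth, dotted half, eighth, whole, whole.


Step by step:
Beat values:
  eighth = 0.5 beats
  dotted half = 3 beats
  eighth = 0.5 beats
  whole = 4 beats
  whole = 4 beats
Sum = 0.5 + 3 + 0.5 + 4 + 4
= 12 beats


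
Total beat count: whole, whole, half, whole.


Working:
Beat values:
  whole = 4 beats
  whole = 4 beats
  half = 2 beats
  whole = 4 beats
Sum = 4 + 4 + 2 + 4
= 14 beats


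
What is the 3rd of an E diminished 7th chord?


Let's work it out.
Diminished 7th chord = root + minor 3rd + diminished 5th + diminished 7th
Seventh chords stack in thirds, so the letter names are E-G-B-D
Root: E
Minor 3rd above E: G
Diminished 5th above E: Bb
Diminished 7th above E: Db
The 3rd = G


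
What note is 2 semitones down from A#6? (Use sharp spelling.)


Solution.
A#6: chromatic position 10 in octave 6 → absolute = 6×12 + 10 = 82
Transpose down 2: 82 - 2 = 80
80 = 6×12 + 8 → G# in octave 6
Result = G#6


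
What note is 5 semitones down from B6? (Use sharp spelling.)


Working:
B6: chromatic position 11 in octave 6 → absolute = 6×12 + 11 = 83
Transpose down 5: 83 - 5 = 78
78 = 6×12 + 6 → F# in octave 6
Result = F#6


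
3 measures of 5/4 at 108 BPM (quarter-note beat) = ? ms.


Quarter-note beat duration = 60000 / 108 ms
Beats per measure (5/4) = 5
One measure = 5 × 60000 / 108 = 300000 / 108 ms
3 measures = 3 × 300000 / 108 = 900000 / 108
= 8333.3 ms


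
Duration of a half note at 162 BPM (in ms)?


Let's work it out.
One quarter-note beat = 60000 / BPM = 60000 / 162 ms
Half note = 2 × quarter note
Duration = 2 × 60000 / 162 = 120000 / 162
= 740.7 ms


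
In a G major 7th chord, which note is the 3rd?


Reasoning:
Major 7th chord = root + major 3rd + perfect 5th + major 7th
Seventh chords stack in thirds, so the letter names are G-B-D-F
Root: G
Major 3rd above G: B
Perfect 5th above G: D
Major 7th above G: F#
The 3rd = B


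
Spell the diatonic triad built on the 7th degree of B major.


Working:
B major scale: B C# D# E F# G# A#
Diatonic triad on degree 7 stacks scale notes 7, 2, 4: A# C# E
A#→C# = 3 semitones; A#→E = 6 semitones → diminished triad
= A# C# E (diminished)


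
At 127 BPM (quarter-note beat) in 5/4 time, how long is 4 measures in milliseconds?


Reasoning:
Quarter-note beat duration = 60000 / 127 ms
Beats per measure (5/4) = 5
One measure = 5 × 60000 / 127 = 300000 / 127 ms
4 measures = 4 × 300000 / 127 = 1200000 / 127
= 9448.8 ms


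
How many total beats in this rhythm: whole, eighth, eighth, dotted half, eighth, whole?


Beat values:
  whole = 4 beats
  eighth = 0.5 beats
  eighth = 0.5 beats
  dotted half = 3 beats
  eighth = 0.5 beats
  whole = 4 beats
Sum = 4 + 0.5 + 0.5 + 3 + 0.5 + 4
= 12.5 beats


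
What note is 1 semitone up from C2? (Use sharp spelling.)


Working:
C2: chromatic position 0 in octave 2 → absolute = 2×12 + 0 = 24
Transpose up 1: 24 + 1 = 25
25 = 2×12 + 1 → C# in octave 2
Result = C#2


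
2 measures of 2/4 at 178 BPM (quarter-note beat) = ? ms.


Quarter-note beat duration = 60000 / 178 ms
Beats per measure (2/4) = 2
One measure = 2 × 60000 / 178 = 120000 / 178 ms
2 measures = 2 × 120000 / 178 = 240000 / 178
= 1348.3 ms


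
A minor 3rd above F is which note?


Step by step:
A 3rd spans 3 letter names, so from F we land on A
A minor 3rd = 3 semitones above F
Spell A at that pitch: Ab
= Ab


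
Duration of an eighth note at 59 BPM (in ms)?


Step by step:
One quarter-note beat = 60000 / BPM = 60000 / 59 ms
Eighth note = 1/2 × quarter note
Duration = 1/2 × 60000 / 59 = 30000 / 59
= 508.5 ms


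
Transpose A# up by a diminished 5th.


diminished 5th: 5 letter names, 6 semitones
Letter: A + 4 → E
Pitch: A# + 6 semitones, spelled as an E → E
= E


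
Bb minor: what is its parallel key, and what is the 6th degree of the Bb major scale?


Parallel keys share the same tonic but differ in mode
Bb minor → parallel is Bb major
Bb major scale: Bb C D Eb F G A
= Bb major; 6th degree = G


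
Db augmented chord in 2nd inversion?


Working:
Root position: Db F A
2nd inversion: move root and 3rd up an octave
Bass note: A
Notes (bottom to top) = A Db F


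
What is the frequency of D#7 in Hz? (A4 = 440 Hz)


Solution.
f = 440 × 2^(n/12) where n = semitones from A4
D#7: 30 semitones from A4
f = 440 × 2^(30/12)
f = 2489.02 Hz


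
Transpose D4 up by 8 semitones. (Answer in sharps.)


Solution.
D4: chromatic position 2 in octave 4 → absolute = 4×12 + 2 = 50
Transpose up 8: 50 + 8 = 58
58 = 4×12 + 10 → A# in octave 4
Result = A#4


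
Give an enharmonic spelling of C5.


Step by step:
Enharmonic notes sound the same pitch but are spelled with different letter names
C and Dbb name the same pitch class
= Dbb5


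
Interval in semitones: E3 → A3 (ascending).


Absolute semitone position = octave×12 + chromatic position
E3: 3×12 + 4 = 40
A3: 3×12 + 9 = 45
Difference = 45 - 40 = 5
= 5 semitones


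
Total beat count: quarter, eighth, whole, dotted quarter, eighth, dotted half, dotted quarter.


Reasoning:
Beat values:
  quarter = 1 beat
  eighth = 0.5 beats
  whole = 4 beats
  dotted quarter = 1.5 beats
  eighth = 0.5 beats
  dotted half = 3 beats
  dotted quarter = 1.5 beats
Sum = 1 + 0.5 + 4 + 1.5 + 0.5 + 3 + 1.5
= 12 beats


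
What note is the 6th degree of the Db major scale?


Major scale pattern: W-W-H-W-W-W-H (2-2-1-2-2-2-1 semitones)
Starting from Db:
  Db + 2 semitones → Eb
  Eb + 2 semitones → F
  F + 1 semitone → Gb
  Gb + 2 semitones → Ab
  Ab + 2 semitones → Bb
  Bb + 2 semitones → C
  C + 1 semitone → Db
Scale: Db Eb F Gb Ab Bb C
Degree 6 = Bb


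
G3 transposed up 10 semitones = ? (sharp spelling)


Solution.
G3: chromatic position 7 in octave 3 → absolute = 3×12 + 7 = 43
Transpose up 10: 43 + 10 = 53
53 = 4×12 + 5 → F in octave 4
Result = F4


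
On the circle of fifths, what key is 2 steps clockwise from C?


Let's work it out.
Each clockwise step on the circle of fifths moves up a perfect 5th
From C: C → G → D
= D


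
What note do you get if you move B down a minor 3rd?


minor 3rd: 3 letter names, 3 semitones
Letter: B - 2 → G
Pitch: B - 3 semitones, spelled as a G → G#
= G#


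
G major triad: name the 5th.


Working:
Major triad = root + major 3rd (4 semitones) + perfect 5th (7 semitones)
A triad on G stacks thirds, so the chord tones use letter names G-B-D
Root: G
Major 3rd above G: B
Perfect 5th above G: D
The 5th = D


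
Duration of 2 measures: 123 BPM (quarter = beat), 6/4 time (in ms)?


Let's work it out.
Quarter-note beat duration = 60000 / 123 ms
Beats per measure (6/4) = 6
One measure = 6 × 60000 / 123 = 360000 / 123 ms
2 measures = 2 × 360000 / 123 = 720000 / 123
= 5853.7 ms


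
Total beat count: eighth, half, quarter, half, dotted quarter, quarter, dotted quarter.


Step by step:
Beat values:
  eighth = 0.5 beats
  half = 2 beats
  quarter = 1 beat
  half = 2 beats
  dotted quarter = 1.5 beats
  quarter = 1 beat
  dotted quarter = 1.5 beats
Sum = 0.5 + 2 + 1 + 2 + 1.5 + 1 + 1.5
= 9.5 beats


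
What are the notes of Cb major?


Working:
Major scale pattern: W-W-H-W-W-W-H (2-2-1-2-2-2-1 semitones)
Starting from Cb:
  Cb + 2 semitones → Db
  Db + 2 semitones → Eb
  Eb + 1 semitone → Fb
  Fb + 2 semitones → Gb
  Gb + 2 semitones → Ab
  Ab + 2 semitones → Bb
  Bb + 1 semitone → Cb
Scale = Cb Db Eb Fb Gb Ab Bb


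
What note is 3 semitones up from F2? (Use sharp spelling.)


F2: chromatic position 5 in octave 2 → absolute = 2×12 + 5 = 29
Transpose up 3: 29 + 3 = 32
32 = 2×12 + 8 → G# in octave 2
Result = G#2


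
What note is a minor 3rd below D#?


Working:
A 3rd spans 3 letter names, so from D we land on B
A minor 3rd = 3 semitones below D#
Spell B at that pitch: B#
= B#


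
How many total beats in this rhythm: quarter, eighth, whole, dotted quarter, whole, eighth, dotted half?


Beat values:
  quarter = 1 beat
  eighth = 0.5 beats
  whole = 4 beats
  dotted quarter = 1.5 beats
  whole = 4 beats
  eighth = 0.5 beats
  dotted half = 3 beats
Sum = 1 + 0.5 + 4 + 1.5 + 4 + 0.5 + 3
= 14.5 beats


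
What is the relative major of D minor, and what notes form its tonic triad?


The relative major shares the key signature and is a minor 3rd above the minor tonic
A minor 3rd above D is F
→ relative major of D minor is F major
Tonic triad of F major = root + major 3rd + perfect 5th = F A C
= F major; triad = F A C


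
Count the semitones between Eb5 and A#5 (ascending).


Absolute semitone position = octave×12 + chromatic position
Eb5: 5×12 + 3 = 63
A#5: 5×12 + 10 = 70
Difference = 70 - 63 = 7
= 7 semitones


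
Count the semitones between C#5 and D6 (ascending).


Let's work it out.
Absolute semitone position = octave×12 + chromatic position
C#5: 5×12 + 1 = 61
D6: 6×12 + 2 = 74
Difference = 74 - 61 = 13
= 13 semitones


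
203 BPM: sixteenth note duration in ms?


One quarter-note beat = 60000 / BPM = 60000 / 203 ms
Sixteenth note = 1/4 × quarter note
Duration = 1/4 × 60000 / 203 = 15000 / 203
= 73.9 ms


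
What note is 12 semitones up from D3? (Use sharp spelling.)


D3: chromatic position 2 in octave 3 → absolute = 3×12 + 2 = 38
Transpose up 12: 38 + 12 = 50
50 = 4×12 + 2 → D in octave 4
Result = D4


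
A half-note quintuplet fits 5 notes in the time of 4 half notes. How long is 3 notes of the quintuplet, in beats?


Step by step:
Quintuplet: 5 notes occupy the space of 4 half notes
Space = 4 × 2 = 8 beats
Each quintuplet note = 8 / 5 = 8/5 beats
3 notes = 3 × 8/5 = 24/5
= 24/5 beats


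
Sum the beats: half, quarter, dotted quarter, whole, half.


Let's work it out.
Beat values:
  half = 2 beats
  quarter = 1 beat
  dotted quarter = 1.5 beats
  whole = 4 beats
  half = 2 beats
Sum = 2 + 1 + 1.5 + 4 + 2
= 10.5 beats


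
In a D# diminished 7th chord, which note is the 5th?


Solution.
Diminished 7th chord = root + minor 3rd + diminished 5th + diminished 7th
Seventh chords stack in thirds, so the letter names are D-F-A-C
Root: D#
Minor 3rd above D#: F#
Diminished 5th above D#: A
Diminished 7th above D#: C
The 5th = A
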